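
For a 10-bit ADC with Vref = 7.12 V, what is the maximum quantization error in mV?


The maximum quantization error is +/- LSB/2.
LSB = Vref / 2^n = 7.12 / 1024 = 0.00695313 V
Max error = LSB / 2 = 0.00695313 / 2 = 0.00347656 V
Max error = 3.4766 mV

3.4766 mV


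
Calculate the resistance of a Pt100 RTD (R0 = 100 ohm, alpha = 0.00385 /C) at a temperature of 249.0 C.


The RTD equation: Rt = R0 * (1 + alpha * T).
Rt = 100 * (1 + 0.00385 * 249.0)
Rt = 100 * (1 + 0.95865)
Rt = 100 * 1.95865
Rt = 195.865 ohm

195.865 ohm


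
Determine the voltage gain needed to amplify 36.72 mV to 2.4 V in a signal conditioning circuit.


Gain = Vout / Vin (converting to same units).
G = 2.4 V / 36.72 mV
G = 2400.0 mV / 36.72 mV
G = 65.36

65.36


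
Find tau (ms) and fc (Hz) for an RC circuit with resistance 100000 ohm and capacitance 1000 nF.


Time constant: tau = R * C.
tau = 100000 * 1.00e-06 = 0.1 s
tau = 100.0 ms
Cutoff frequency: fc = 1 / (2*pi*R*C).
fc = 1 / (2*pi*0.1) = 1.59 Hz

tau = 100.0 ms, fc = 1.59 Hz


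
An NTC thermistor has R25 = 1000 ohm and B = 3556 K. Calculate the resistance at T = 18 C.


NTC thermistor equation: Rt = R25 * exp(B * (1/T - 1/T25)).
T in Kelvin: 291.15 K, T25 = 298.15 K
1/T - 1/T25 = 1/291.15 - 1/298.15 = 8.064e-05
B * (1/T - 1/T25) = 3556 * 8.064e-05 = 0.2868
Rt = 1000 * exp(0.2868) = 1332.1 ohm

1332.1 ohm


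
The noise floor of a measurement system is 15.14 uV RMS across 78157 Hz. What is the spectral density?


Noise spectral density = Vrms / sqrt(BW).
NSD = 15.14 / sqrt(78157)
NSD = 15.14 / 279.5657
NSD = 0.0542 uV/sqrt(Hz)

0.0542 uV/sqrt(Hz)


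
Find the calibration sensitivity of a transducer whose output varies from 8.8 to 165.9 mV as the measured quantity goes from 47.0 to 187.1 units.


Sensitivity = (y2 - y1) / (x2 - x1).
S = (165.9 - 8.8) / (187.1 - 47.0)
S = 157.1 / 140.1
S = 1.1213 mV/unit

1.1213 mV/unit


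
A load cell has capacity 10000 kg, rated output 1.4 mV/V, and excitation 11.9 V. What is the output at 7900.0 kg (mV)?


Vout = rated_output * Vex * (load / capacity).
Vout = 1.4 * 11.9 * (7900.0 / 10000)
Vout = 1.4 * 11.9 * 0.79
Vout = 13.161 mV

13.161 mV


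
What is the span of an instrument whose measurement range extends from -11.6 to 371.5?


Span = upper range - lower range.
Span = 371.5 - (-11.6)
Span = 383.1

383.1


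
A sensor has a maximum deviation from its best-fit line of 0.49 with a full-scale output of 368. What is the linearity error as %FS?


Linearity error = (max deviation / full scale) * 100%.
Linearity = (0.49 / 368) * 100
Linearity = 0.133 %FS

0.133 %FS


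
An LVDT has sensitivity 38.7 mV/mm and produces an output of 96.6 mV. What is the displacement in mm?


Displacement = Vout / sensitivity.
d = 96.6 / 38.7
d = 2.496 mm

2.496 mm


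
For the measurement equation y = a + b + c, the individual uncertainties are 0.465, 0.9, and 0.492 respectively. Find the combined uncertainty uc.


For a sum of independent quantities, uc = sqrt(u1^2 + u2^2 + u3^2).
uc = sqrt(0.465^2 + 0.9^2 + 0.492^2)
uc = sqrt(0.216225 + 0.81 + 0.242064)
uc = 1.1262

1.1262


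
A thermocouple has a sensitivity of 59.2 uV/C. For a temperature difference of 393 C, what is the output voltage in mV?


The thermocouple output V = sensitivity * dT.
V = 59.2 uV/C * 393 C
V = 23265.6 uV
V = 23.266 mV

23.266 mV


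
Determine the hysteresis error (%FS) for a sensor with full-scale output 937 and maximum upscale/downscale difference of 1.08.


Hysteresis = (max difference / full scale) * 100%.
H = (1.08 / 937) * 100
H = 0.115 %FS

0.115 %FS


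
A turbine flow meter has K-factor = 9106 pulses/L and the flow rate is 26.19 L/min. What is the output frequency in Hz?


Frequency = K * Q / 60 (converting L/min to L/s).
f = 9106 * 26.19 / 60
f = 238486.14 / 60
f = 3974.77 Hz

3974.77 Hz


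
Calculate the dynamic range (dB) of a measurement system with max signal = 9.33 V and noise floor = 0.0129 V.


Dynamic range = 20 * log10(Vmax / Vnoise).
DR = 20 * log10(9.33 / 0.0129)
DR = 20 * log10(723.26)
DR = 57.19 dB

57.19 dB


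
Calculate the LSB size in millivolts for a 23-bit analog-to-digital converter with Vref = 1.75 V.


The resolution (LSB) of an ADC is Vref / 2^n.
LSB = 1.75 / 2^23
LSB = 1.75 / 8388608
LSB = 2.1e-07 V = 0.00020862 mV

0.00020862 mV


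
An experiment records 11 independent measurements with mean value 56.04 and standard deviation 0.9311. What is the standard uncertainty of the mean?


The standard uncertainty for Type A evaluation is u = s / sqrt(n).
u = 0.9311 / sqrt(11)
u = 0.9311 / 3.3166
u = 0.2807

0.2807


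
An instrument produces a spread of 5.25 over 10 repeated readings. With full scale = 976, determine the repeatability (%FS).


Repeatability = (spread / full scale) * 100%.
R = (5.25 / 976) * 100
R = 0.538 %FS

0.538 %FS


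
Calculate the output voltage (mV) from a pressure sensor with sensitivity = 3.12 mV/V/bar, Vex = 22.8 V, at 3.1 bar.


Output = sensitivity * Vex * P.
Vout = 3.12 * 22.8 * 3.1
Vout = 71.136 * 3.1
Vout = 220.52 mV

220.52 mV


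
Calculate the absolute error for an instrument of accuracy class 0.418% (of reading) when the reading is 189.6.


Absolute error = (accuracy% / 100) * reading.
Error = (0.418 / 100) * 189.6
Error = 0.00418 * 189.6
Error = 0.7925

0.7925


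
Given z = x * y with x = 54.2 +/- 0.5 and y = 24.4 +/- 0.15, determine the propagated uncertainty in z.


For a product z = x*y, the relative uncertainty is:
uz/z = sqrt((ux/x)^2 + (uy/y)^2)
Relative uncertainties: ux/x = 0.5/54.2 = 0.009225
uy/y = 0.15/24.4 = 0.006148
z = 54.2 * 24.4 = 1322.5
uz = 1322.5 * sqrt(0.009225^2 + 0.006148^2) = 14.661

14.661


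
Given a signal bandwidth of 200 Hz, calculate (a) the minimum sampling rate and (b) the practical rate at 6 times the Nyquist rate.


By Nyquist theorem, fs_min = 2 * fmax.
fs_min = 2 * 200 = 400 Hz
Practical rate = 6 * fs_min = 6 * 400 = 2400 Hz

fs_min = 400 Hz, fs_practical = 2400 Hz


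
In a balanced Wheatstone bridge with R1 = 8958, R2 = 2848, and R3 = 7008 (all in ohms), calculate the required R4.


At balance: R1*R4 = R2*R3, so R4 = R2*R3/R1.
R4 = 2848 * 7008 / 8958
R4 = 19958784 / 8958
R4 = 2228.04 ohm

2228.04 ohm


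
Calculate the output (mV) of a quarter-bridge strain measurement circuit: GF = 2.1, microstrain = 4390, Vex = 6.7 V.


Quarter bridge output: Vout = (GF * epsilon * Vex) / 4.
Vout = (2.1 * 4390e-6 * 6.7) / 4
Vout = 0.0617673 / 4 V
Vout = 0.01544182 V = 15.4418 mV

15.4418 mV


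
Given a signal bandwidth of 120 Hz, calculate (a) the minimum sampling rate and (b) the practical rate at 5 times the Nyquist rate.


By Nyquist theorem, fs_min = 2 * fmax.
fs_min = 2 * 120 = 240 Hz
Practical rate = 5 * fs_min = 5 * 240 = 1200 Hz

fs_min = 240 Hz, fs_practical = 1200 Hz


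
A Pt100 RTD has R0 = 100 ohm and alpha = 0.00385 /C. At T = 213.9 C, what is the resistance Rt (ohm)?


The RTD equation: Rt = R0 * (1 + alpha * T).
Rt = 100 * (1 + 0.00385 * 213.9)
Rt = 100 * (1 + 0.823515)
Rt = 100 * 1.823515
Rt = 182.351 ohm

182.351 ohm


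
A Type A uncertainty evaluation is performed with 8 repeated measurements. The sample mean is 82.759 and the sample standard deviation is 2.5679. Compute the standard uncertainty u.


The standard uncertainty for Type A evaluation is u = s / sqrt(n).
u = 2.5679 / sqrt(8)
u = 2.5679 / 2.8284
u = 0.9079

0.9079


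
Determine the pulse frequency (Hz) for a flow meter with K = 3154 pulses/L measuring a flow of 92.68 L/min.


Frequency = K * Q / 60 (converting L/min to L/s).
f = 3154 * 92.68 / 60
f = 292312.72 / 60
f = 4871.88 Hz

4871.88 Hz


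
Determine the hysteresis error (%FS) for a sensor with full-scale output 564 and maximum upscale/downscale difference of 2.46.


Hysteresis = (max difference / full scale) * 100%.
H = (2.46 / 564) * 100
H = 0.436 %FS

0.436 %FS


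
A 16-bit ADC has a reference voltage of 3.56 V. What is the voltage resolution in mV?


The resolution (LSB) of an ADC is Vref / 2^n.
LSB = 3.56 / 2^16
LSB = 3.56 / 65536
LSB = 5.432e-05 V = 0.05432129 mV

0.05432129 mV


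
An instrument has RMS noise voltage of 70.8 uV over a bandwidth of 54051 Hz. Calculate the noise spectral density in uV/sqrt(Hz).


Noise spectral density = Vrms / sqrt(BW).
NSD = 70.8 / sqrt(54051)
NSD = 70.8 / 232.4887
NSD = 0.3045 uV/sqrt(Hz)

0.3045 uV/sqrt(Hz)


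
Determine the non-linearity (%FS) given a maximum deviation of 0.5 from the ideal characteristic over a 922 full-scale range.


Linearity error = (max deviation / full scale) * 100%.
Linearity = (0.5 / 922) * 100
Linearity = 0.054 %FS

0.054 %FS


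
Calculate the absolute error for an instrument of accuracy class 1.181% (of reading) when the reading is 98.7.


Absolute error = (accuracy% / 100) * reading.
Error = (1.181 / 100) * 98.7
Error = 0.01181 * 98.7
Error = 1.1656

1.1656


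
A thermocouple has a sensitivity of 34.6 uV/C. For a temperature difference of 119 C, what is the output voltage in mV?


The thermocouple output V = sensitivity * dT.
V = 34.6 uV/C * 119 C
V = 4117.4 uV
V = 4.117 mV

4.117 mV


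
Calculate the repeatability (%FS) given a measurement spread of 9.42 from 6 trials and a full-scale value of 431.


Repeatability = (spread / full scale) * 100%.
R = (9.42 / 431) * 100
R = 2.186 %FS

2.186 %FS


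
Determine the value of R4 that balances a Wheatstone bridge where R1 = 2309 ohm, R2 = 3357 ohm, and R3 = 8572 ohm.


At balance: R1*R4 = R2*R3, so R4 = R2*R3/R1.
R4 = 3357 * 8572 / 2309
R4 = 28776204 / 2309
R4 = 12462.63 ohm

12462.63 ohm


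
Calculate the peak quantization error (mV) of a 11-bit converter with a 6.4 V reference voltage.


The maximum quantization error is +/- LSB/2.
LSB = Vref / 2^n = 6.4 / 2048 = 0.003125 V
Max error = LSB / 2 = 0.003125 / 2 = 0.0015625 V
Max error = 1.5625 mV

1.5625 mV


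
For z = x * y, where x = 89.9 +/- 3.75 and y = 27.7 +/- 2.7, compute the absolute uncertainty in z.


For a product z = x*y, the relative uncertainty is:
uz/z = sqrt((ux/x)^2 + (uy/y)^2)
Relative uncertainties: ux/x = 3.75/89.9 = 0.041713
uy/y = 2.7/27.7 = 0.097473
z = 89.9 * 27.7 = 2490.2
uz = 2490.2 * sqrt(0.041713^2 + 0.097473^2) = 264.022

264.022


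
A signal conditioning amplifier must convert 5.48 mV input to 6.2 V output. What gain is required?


Gain = Vout / Vin (converting to same units).
G = 6.2 V / 5.48 mV
G = 6200.0 mV / 5.48 mV
G = 1131.39

1131.39


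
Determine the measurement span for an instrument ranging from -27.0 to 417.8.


Span = upper range - lower range.
Span = 417.8 - (-27.0)
Span = 444.8

444.8


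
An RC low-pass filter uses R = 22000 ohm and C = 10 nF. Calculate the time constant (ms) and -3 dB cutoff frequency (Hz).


Time constant: tau = R * C.
tau = 22000 * 1.00e-08 = 0.00022 s
tau = 0.22 ms
Cutoff frequency: fc = 1 / (2*pi*R*C).
fc = 1 / (2*pi*0.00022) = 723.43 Hz

tau = 0.22 ms, fc = 723.43 Hz


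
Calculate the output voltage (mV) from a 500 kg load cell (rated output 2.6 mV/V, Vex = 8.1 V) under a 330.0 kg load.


Vout = rated_output * Vex * (load / capacity).
Vout = 2.6 * 8.1 * (330.0 / 500)
Vout = 2.6 * 8.1 * 0.66
Vout = 13.9 mV

13.9 mV


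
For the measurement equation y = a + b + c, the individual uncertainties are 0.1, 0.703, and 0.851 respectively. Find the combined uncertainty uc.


For a sum of independent quantities, uc = sqrt(u1^2 + u2^2 + u3^2).
uc = sqrt(0.1^2 + 0.703^2 + 0.851^2)
uc = sqrt(0.01 + 0.494209 + 0.724201)
uc = 1.1083

1.1083


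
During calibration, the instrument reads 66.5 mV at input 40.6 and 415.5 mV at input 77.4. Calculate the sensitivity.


Sensitivity = (y2 - y1) / (x2 - x1).
S = (415.5 - 66.5) / (77.4 - 40.6)
S = 349.0 / 36.8
S = 9.4837 mV/unit

9.4837 mV/unit


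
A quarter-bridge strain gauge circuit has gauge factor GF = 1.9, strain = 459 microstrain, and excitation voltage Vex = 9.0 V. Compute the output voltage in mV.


Quarter bridge output: Vout = (GF * epsilon * Vex) / 4.
Vout = (1.9 * 459e-6 * 9.0) / 4
Vout = 0.0078489 / 4 V
Vout = 0.00196222 V = 1.9622 mV

1.9622 mV


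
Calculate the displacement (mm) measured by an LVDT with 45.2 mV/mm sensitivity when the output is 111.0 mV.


Displacement = Vout / sensitivity.
d = 111.0 / 45.2
d = 2.456 mm

2.456 mm


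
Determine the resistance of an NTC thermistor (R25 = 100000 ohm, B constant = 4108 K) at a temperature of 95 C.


NTC thermistor equation: Rt = R25 * exp(B * (1/T - 1/T25)).
T in Kelvin: 368.15 K, T25 = 298.15 K
1/T - 1/T25 = 1/368.15 - 1/298.15 = -0.00063773
B * (1/T - 1/T25) = 4108 * -0.00063773 = -2.6198
Rt = 100000 * exp(-2.6198) = 7281.7 ohm

7281.7 ohm


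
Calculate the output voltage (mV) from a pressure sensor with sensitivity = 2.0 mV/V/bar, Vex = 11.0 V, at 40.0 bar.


Output = sensitivity * Vex * P.
Vout = 2.0 * 11.0 * 40.0
Vout = 22.0 * 40.0
Vout = 880.0 mV

880.0 mV


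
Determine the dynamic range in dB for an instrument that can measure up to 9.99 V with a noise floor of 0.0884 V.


Dynamic range = 20 * log10(Vmax / Vnoise).
DR = 20 * log10(9.99 / 0.0884)
DR = 20 * log10(113.01)
DR = 41.06 dB

41.06 dB


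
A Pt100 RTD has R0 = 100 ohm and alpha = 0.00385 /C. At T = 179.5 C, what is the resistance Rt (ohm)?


The RTD equation: Rt = R0 * (1 + alpha * T).
Rt = 100 * (1 + 0.00385 * 179.5)
Rt = 100 * (1 + 0.691075)
Rt = 100 * 1.691075
Rt = 169.108 ohm

169.108 ohm


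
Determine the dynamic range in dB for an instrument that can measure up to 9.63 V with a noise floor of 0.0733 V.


Dynamic range = 20 * log10(Vmax / Vnoise).
DR = 20 * log10(9.63 / 0.0733)
DR = 20 * log10(131.38)
DR = 42.37 dB

42.37 dB


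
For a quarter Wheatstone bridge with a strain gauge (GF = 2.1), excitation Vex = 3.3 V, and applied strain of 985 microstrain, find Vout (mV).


Quarter bridge output: Vout = (GF * epsilon * Vex) / 4.
Vout = (2.1 * 985e-6 * 3.3) / 4
Vout = 0.00682605 / 4 V
Vout = 0.00170651 V = 1.7065 mV

1.7065 mV


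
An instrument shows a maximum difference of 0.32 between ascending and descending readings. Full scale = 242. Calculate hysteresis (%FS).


Hysteresis = (max difference / full scale) * 100%.
H = (0.32 / 242) * 100
H = 0.132 %FS

0.132 %FS


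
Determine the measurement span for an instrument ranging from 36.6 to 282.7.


Span = upper range - lower range.
Span = 282.7 - (36.6)
Span = 246.1

246.1


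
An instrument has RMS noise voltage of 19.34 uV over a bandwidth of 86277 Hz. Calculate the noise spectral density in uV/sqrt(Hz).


Noise spectral density = Vrms / sqrt(BW).
NSD = 19.34 / sqrt(86277)
NSD = 19.34 / 293.7295
NSD = 0.0658 uV/sqrt(Hz)

0.0658 uV/sqrt(Hz)


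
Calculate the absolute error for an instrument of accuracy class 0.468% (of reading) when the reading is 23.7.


Absolute error = (accuracy% / 100) * reading.
Error = (0.468 / 100) * 23.7
Error = 0.00468 * 23.7
Error = 0.1109

0.1109


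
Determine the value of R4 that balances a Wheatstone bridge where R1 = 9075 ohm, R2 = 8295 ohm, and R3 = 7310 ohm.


At balance: R1*R4 = R2*R3, so R4 = R2*R3/R1.
R4 = 8295 * 7310 / 9075
R4 = 60636450 / 9075
R4 = 6681.7 ohm

6681.7 ohm


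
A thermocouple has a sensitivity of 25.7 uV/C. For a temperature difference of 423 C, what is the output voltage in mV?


The thermocouple output V = sensitivity * dT.
V = 25.7 uV/C * 423 C
V = 10871.1 uV
V = 10.871 mV

10.871 mV


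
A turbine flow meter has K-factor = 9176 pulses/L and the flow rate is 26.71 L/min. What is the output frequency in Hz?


Frequency = K * Q / 60 (converting L/min to L/s).
f = 9176 * 26.71 / 60
f = 245090.96 / 60
f = 4084.85 Hz

4084.85 Hz


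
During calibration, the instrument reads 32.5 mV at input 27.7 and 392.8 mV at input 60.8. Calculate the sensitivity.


Sensitivity = (y2 - y1) / (x2 - x1).
S = (392.8 - 32.5) / (60.8 - 27.7)
S = 360.3 / 33.1
S = 10.8852 mV/unit

10.8852 mV/unit


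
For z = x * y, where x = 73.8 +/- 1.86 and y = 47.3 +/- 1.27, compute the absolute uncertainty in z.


For a product z = x*y, the relative uncertainty is:
uz/z = sqrt((ux/x)^2 + (uy/y)^2)
Relative uncertainties: ux/x = 1.86/73.8 = 0.025203
uy/y = 1.27/47.3 = 0.02685
z = 73.8 * 47.3 = 3490.7
uz = 3490.7 * sqrt(0.025203^2 + 0.02685^2) = 128.548

128.548


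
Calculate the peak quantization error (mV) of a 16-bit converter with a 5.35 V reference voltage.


The maximum quantization error is +/- LSB/2.
LSB = Vref / 2^n = 5.35 / 65536 = 8.163e-05 V
Max error = LSB / 2 = 8.163e-05 / 2 = 4.082e-05 V
Max error = 0.0408 mV

0.0408 mV


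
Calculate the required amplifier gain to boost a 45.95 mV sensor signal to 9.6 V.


Gain = Vout / Vin (converting to same units).
G = 9.6 V / 45.95 mV
G = 9600.0 mV / 45.95 mV
G = 208.92

208.92


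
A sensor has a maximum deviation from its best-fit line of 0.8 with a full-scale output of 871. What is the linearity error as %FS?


Linearity error = (max deviation / full scale) * 100%.
Linearity = (0.8 / 871) * 100
Linearity = 0.092 %FS

0.092 %FS


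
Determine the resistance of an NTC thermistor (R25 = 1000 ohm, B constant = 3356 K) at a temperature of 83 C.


NTC thermistor equation: Rt = R25 * exp(B * (1/T - 1/T25)).
T in Kelvin: 356.15 K, T25 = 298.15 K
1/T - 1/T25 = 1/356.15 - 1/298.15 = -0.00054621
B * (1/T - 1/T25) = 3356 * -0.00054621 = -1.8331
Rt = 1000 * exp(-1.8331) = 159.9 ohm

159.9 ohm


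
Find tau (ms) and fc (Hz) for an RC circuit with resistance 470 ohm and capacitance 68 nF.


Time constant: tau = R * C.
tau = 470 * 6.80e-08 = 3.196e-05 s
tau = 0.032 ms
Cutoff frequency: fc = 1 / (2*pi*R*C).
fc = 1 / (2*pi*3.196e-05) = 4979.82 Hz

tau = 0.032 ms, fc = 4979.82 Hz


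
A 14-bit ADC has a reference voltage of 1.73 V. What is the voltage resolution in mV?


The resolution (LSB) of an ADC is Vref / 2^n.
LSB = 1.73 / 2^14
LSB = 1.73 / 16384
LSB = 0.00010559 V = 0.10559082 mV

0.10559082 mV


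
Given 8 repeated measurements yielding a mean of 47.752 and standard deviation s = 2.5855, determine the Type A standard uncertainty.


The standard uncertainty for Type A evaluation is u = s / sqrt(n).
u = 2.5855 / sqrt(8)
u = 2.5855 / 2.8284
u = 0.9141

0.9141


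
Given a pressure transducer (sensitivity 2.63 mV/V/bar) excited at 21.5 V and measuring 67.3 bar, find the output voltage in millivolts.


Output = sensitivity * Vex * P.
Vout = 2.63 * 21.5 * 67.3
Vout = 56.545 * 67.3
Vout = 3805.48 mV

3805.48 mV


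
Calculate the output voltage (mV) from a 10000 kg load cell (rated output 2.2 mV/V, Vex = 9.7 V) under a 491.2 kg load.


Vout = rated_output * Vex * (load / capacity).
Vout = 2.2 * 9.7 * (491.2 / 10000)
Vout = 2.2 * 9.7 * 0.04912
Vout = 1.048 mV

1.048 mV


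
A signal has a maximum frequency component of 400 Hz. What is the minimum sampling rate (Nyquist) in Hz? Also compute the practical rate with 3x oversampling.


By Nyquist theorem, fs_min = 2 * fmax.
fs_min = 2 * 400 = 800 Hz
Practical rate = 3 * fs_min = 3 * 800 = 2400 Hz

fs_min = 800 Hz, fs_practical = 2400 Hz


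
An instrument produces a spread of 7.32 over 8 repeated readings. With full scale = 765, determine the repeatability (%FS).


Repeatability = (spread / full scale) * 100%.
R = (7.32 / 765) * 100
R = 0.957 %FS

0.957 %FS


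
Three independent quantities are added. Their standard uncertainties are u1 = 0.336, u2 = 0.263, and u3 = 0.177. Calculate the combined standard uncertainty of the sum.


For a sum of independent quantities, uc = sqrt(u1^2 + u2^2 + u3^2).
uc = sqrt(0.336^2 + 0.263^2 + 0.177^2)
uc = sqrt(0.112896 + 0.069169 + 0.031329)
uc = 0.4619

0.4619


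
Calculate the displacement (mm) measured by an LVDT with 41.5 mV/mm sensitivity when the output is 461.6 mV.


Displacement = Vout / sensitivity.
d = 461.6 / 41.5
d = 11.123 mm

11.123 mm


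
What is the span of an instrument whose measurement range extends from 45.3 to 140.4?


Span = upper range - lower range.
Span = 140.4 - (45.3)
Span = 95.1

95.1


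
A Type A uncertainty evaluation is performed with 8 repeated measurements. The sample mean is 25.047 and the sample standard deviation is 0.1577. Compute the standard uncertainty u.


The standard uncertainty for Type A evaluation is u = s / sqrt(n).
u = 0.1577 / sqrt(8)
u = 0.1577 / 2.8284
u = 0.0558

0.0558


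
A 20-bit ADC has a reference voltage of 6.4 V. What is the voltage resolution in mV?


The resolution (LSB) of an ADC is Vref / 2^n.
LSB = 6.4 / 2^20
LSB = 6.4 / 1048576
LSB = 6.1e-06 V = 0.00610352 mV

0.00610352 mV


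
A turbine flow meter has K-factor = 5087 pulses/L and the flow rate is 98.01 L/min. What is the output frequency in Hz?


Frequency = K * Q / 60 (converting L/min to L/s).
f = 5087 * 98.01 / 60
f = 498576.87 / 60
f = 8309.61 Hz

8309.61 Hz


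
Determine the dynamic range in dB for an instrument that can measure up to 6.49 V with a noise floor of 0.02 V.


Dynamic range = 20 * log10(Vmax / Vnoise).
DR = 20 * log10(6.49 / 0.02)
DR = 20 * log10(324.5)
DR = 50.22 dB

50.22 dB


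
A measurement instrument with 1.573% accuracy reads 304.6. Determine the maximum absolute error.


Absolute error = (accuracy% / 100) * reading.
Error = (1.573 / 100) * 304.6
Error = 0.01573 * 304.6
Error = 4.7914

4.7914


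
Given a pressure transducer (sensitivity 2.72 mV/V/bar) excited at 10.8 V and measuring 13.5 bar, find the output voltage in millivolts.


Output = sensitivity * Vex * P.
Vout = 2.72 * 10.8 * 13.5
Vout = 29.376 * 13.5
Vout = 396.58 mV

396.58 mV


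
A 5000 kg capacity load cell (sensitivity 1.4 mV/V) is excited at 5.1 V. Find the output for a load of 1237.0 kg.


Vout = rated_output * Vex * (load / capacity).
Vout = 1.4 * 5.1 * (1237.0 / 5000)
Vout = 1.4 * 5.1 * 0.2474
Vout = 1.766 mV

1.766 mV


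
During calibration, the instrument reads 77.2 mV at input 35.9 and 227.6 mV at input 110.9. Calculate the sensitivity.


Sensitivity = (y2 - y1) / (x2 - x1).
S = (227.6 - 77.2) / (110.9 - 35.9)
S = 150.4 / 75.0
S = 2.0053 mV/unit

2.0053 mV/unit


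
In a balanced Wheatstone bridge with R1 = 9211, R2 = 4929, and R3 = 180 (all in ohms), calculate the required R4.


At balance: R1*R4 = R2*R3, so R4 = R2*R3/R1.
R4 = 4929 * 180 / 9211
R4 = 887220 / 9211
R4 = 96.32 ohm

96.32 ohm


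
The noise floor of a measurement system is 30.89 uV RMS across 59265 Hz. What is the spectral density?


Noise spectral density = Vrms / sqrt(BW).
NSD = 30.89 / sqrt(59265)
NSD = 30.89 / 243.444
NSD = 0.1269 uV/sqrt(Hz)

0.1269 uV/sqrt(Hz)


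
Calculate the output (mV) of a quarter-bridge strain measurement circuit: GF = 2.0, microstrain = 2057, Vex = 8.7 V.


Quarter bridge output: Vout = (GF * epsilon * Vex) / 4.
Vout = (2.0 * 2057e-6 * 8.7) / 4
Vout = 0.0357918 / 4 V
Vout = 0.00894795 V = 8.9479 mV

8.9479 mV


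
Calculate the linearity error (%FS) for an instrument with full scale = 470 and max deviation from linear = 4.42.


Linearity error = (max deviation / full scale) * 100%.
Linearity = (4.42 / 470) * 100
Linearity = 0.94 %FS

0.94 %FS


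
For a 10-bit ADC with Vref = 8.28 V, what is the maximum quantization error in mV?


The maximum quantization error is +/- LSB/2.
LSB = Vref / 2^n = 8.28 / 1024 = 0.00808594 V
Max error = LSB / 2 = 0.00808594 / 2 = 0.00404297 V
Max error = 4.043 mV

4.043 mV


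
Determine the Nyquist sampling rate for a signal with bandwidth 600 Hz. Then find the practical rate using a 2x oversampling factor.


By Nyquist theorem, fs_min = 2 * fmax.
fs_min = 2 * 600 = 1200 Hz
Practical rate = 2 * fs_min = 2 * 1200 = 2400 Hz

fs_min = 1200 Hz, fs_practical = 2400 Hz


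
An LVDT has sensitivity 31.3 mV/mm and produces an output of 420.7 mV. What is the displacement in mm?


Displacement = Vout / sensitivity.
d = 420.7 / 31.3
d = 13.441 mm

13.441 mm


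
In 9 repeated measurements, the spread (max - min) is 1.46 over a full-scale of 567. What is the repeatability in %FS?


Repeatability = (spread / full scale) * 100%.
R = (1.46 / 567) * 100
R = 0.257 %FS

0.257 %FS


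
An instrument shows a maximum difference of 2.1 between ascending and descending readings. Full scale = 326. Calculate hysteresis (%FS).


Hysteresis = (max difference / full scale) * 100%.
H = (2.1 / 326) * 100
H = 0.644 %FS

0.644 %FS


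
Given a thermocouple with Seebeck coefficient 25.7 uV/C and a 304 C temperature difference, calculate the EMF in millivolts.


The thermocouple output V = sensitivity * dT.
V = 25.7 uV/C * 304 C
V = 7812.8 uV
V = 7.813 mV

7.813 mV


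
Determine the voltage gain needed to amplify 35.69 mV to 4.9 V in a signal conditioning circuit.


Gain = Vout / Vin (converting to same units).
G = 4.9 V / 35.69 mV
G = 4900.0 mV / 35.69 mV
G = 137.29

137.29


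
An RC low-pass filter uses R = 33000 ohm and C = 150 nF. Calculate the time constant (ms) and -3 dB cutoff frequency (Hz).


Time constant: tau = R * C.
tau = 33000 * 1.50e-07 = 0.00495 s
tau = 4.95 ms
Cutoff frequency: fc = 1 / (2*pi*R*C).
fc = 1 / (2*pi*0.00495) = 32.15 Hz

tau = 4.95 ms, fc = 32.15 Hz


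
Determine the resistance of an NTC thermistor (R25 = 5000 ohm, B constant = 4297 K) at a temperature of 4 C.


NTC thermistor equation: Rt = R25 * exp(B * (1/T - 1/T25)).
T in Kelvin: 277.15 K, T25 = 298.15 K
1/T - 1/T25 = 1/277.15 - 1/298.15 = 0.00025414
B * (1/T - 1/T25) = 4297 * 0.00025414 = 1.092
Rt = 5000 * exp(1.092) = 14901.6 ohm

14901.6 ohm


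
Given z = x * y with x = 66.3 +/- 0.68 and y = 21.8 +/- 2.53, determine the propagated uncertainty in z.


For a product z = x*y, the relative uncertainty is:
uz/z = sqrt((ux/x)^2 + (uy/y)^2)
Relative uncertainties: ux/x = 0.68/66.3 = 0.010256
uy/y = 2.53/21.8 = 0.116055
z = 66.3 * 21.8 = 1445.3
uz = 1445.3 * sqrt(0.010256^2 + 0.116055^2) = 168.393

168.393


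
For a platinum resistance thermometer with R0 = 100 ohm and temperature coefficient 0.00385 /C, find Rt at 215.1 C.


The RTD equation: Rt = R0 * (1 + alpha * T).
Rt = 100 * (1 + 0.00385 * 215.1)
Rt = 100 * (1 + 0.828135)
Rt = 100 * 1.828135
Rt = 182.814 ohm

182.814 ohm


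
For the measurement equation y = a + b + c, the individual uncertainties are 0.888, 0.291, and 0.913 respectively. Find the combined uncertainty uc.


For a sum of independent quantities, uc = sqrt(u1^2 + u2^2 + u3^2).
uc = sqrt(0.888^2 + 0.291^2 + 0.913^2)
uc = sqrt(0.788544 + 0.084681 + 0.833569)
uc = 1.3064

1.3064


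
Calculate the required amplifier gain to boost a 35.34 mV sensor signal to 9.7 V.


Gain = Vout / Vin (converting to same units).
G = 9.7 V / 35.34 mV
G = 9700.0 mV / 35.34 mV
G = 274.48

274.48


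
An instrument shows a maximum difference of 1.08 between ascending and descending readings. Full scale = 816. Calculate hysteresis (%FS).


Hysteresis = (max difference / full scale) * 100%.
H = (1.08 / 816) * 100
H = 0.132 %FS

0.132 %FS


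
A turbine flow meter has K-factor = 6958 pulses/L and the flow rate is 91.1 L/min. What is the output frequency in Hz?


Frequency = K * Q / 60 (converting L/min to L/s).
f = 6958 * 91.1 / 60
f = 633873.8 / 60
f = 10564.56 Hz

10564.56 Hz


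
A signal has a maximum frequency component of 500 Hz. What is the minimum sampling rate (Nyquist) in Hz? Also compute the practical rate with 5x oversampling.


By Nyquist theorem, fs_min = 2 * fmax.
fs_min = 2 * 500 = 1000 Hz
Practical rate = 5 * fs_min = 5 * 1000 = 5000 Hz

fs_min = 1000 Hz, fs_practical = 5000 Hz


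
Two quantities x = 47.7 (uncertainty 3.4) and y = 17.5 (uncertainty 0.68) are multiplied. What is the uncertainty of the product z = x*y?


For a product z = x*y, the relative uncertainty is:
uz/z = sqrt((ux/x)^2 + (uy/y)^2)
Relative uncertainties: ux/x = 3.4/47.7 = 0.071279
uy/y = 0.68/17.5 = 0.038857
z = 47.7 * 17.5 = 834.8
uz = 834.8 * sqrt(0.071279^2 + 0.038857^2) = 67.767

67.767


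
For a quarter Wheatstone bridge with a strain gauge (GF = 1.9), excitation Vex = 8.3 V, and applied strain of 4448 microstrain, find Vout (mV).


Quarter bridge output: Vout = (GF * epsilon * Vex) / 4.
Vout = (1.9 * 4448e-6 * 8.3) / 4
Vout = 0.07014496 / 4 V
Vout = 0.01753624 V = 17.5362 mV

17.5362 mV


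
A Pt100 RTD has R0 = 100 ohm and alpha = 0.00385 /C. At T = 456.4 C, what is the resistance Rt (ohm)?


The RTD equation: Rt = R0 * (1 + alpha * T).
Rt = 100 * (1 + 0.00385 * 456.4)
Rt = 100 * (1 + 1.75714)
Rt = 100 * 2.75714
Rt = 275.714 ohm

275.714 ohm


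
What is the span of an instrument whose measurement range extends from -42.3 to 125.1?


Span = upper range - lower range.
Span = 125.1 - (-42.3)
Span = 167.4

167.4


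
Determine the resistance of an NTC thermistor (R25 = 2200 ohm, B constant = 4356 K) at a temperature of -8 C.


NTC thermistor equation: Rt = R25 * exp(B * (1/T - 1/T25)).
T in Kelvin: 265.15 K, T25 = 298.15 K
1/T - 1/T25 = 1/265.15 - 1/298.15 = 0.00041743
B * (1/T - 1/T25) = 4356 * 0.00041743 = 1.8183
Rt = 2200 * exp(1.8183) = 13555.6 ohm

13555.6 ohm


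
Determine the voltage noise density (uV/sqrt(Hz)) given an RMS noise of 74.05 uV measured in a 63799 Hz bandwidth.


Noise spectral density = Vrms / sqrt(BW).
NSD = 74.05 / sqrt(63799)
NSD = 74.05 / 252.5846
NSD = 0.2932 uV/sqrt(Hz)

0.2932 uV/sqrt(Hz)


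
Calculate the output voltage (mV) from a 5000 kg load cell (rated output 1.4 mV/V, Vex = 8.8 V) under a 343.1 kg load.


Vout = rated_output * Vex * (load / capacity).
Vout = 1.4 * 8.8 * (343.1 / 5000)
Vout = 1.4 * 8.8 * 0.06862
Vout = 0.845 mV

0.845 mV


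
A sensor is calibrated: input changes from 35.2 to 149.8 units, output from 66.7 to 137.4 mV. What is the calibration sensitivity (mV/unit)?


Sensitivity = (y2 - y1) / (x2 - x1).
S = (137.4 - 66.7) / (149.8 - 35.2)
S = 70.7 / 114.6
S = 0.6169 mV/unit

0.6169 mV/unit


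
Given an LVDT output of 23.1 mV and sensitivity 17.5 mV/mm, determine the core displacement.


Displacement = Vout / sensitivity.
d = 23.1 / 17.5
d = 1.32 mm

1.32 mm


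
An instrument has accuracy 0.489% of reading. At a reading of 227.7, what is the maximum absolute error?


Absolute error = (accuracy% / 100) * reading.
Error = (0.489 / 100) * 227.7
Error = 0.00489 * 227.7
Error = 1.1135

1.1135


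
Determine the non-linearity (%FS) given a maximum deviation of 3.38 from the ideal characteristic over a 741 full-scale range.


Linearity error = (max deviation / full scale) * 100%.
Linearity = (3.38 / 741) * 100
Linearity = 0.456 %FS

0.456 %FS


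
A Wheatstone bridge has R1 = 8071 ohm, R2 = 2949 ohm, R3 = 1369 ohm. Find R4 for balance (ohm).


At balance: R1*R4 = R2*R3, so R4 = R2*R3/R1.
R4 = 2949 * 1369 / 8071
R4 = 4037181 / 8071
R4 = 500.21 ohm

500.21 ohm


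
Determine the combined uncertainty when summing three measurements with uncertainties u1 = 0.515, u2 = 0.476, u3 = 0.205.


For a sum of independent quantities, uc = sqrt(u1^2 + u2^2 + u3^2).
uc = sqrt(0.515^2 + 0.476^2 + 0.205^2)
uc = sqrt(0.265225 + 0.226576 + 0.042025)
uc = 0.7306

0.7306


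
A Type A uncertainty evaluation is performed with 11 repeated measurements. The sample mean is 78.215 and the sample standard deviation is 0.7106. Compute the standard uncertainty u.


The standard uncertainty for Type A evaluation is u = s / sqrt(n).
u = 0.7106 / sqrt(11)
u = 0.7106 / 3.3166
u = 0.2143

0.2143


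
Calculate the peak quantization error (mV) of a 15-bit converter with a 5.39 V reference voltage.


The maximum quantization error is +/- LSB/2.
LSB = Vref / 2^n = 5.39 / 32768 = 0.00016449 V
Max error = LSB / 2 = 0.00016449 / 2 = 8.224e-05 V
Max error = 0.0822 mV

0.0822 mV


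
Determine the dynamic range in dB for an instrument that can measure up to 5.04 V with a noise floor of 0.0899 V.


Dynamic range = 20 * log10(Vmax / Vnoise).
DR = 20 * log10(5.04 / 0.0899)
DR = 20 * log10(56.06)
DR = 34.97 dB

34.97 dB


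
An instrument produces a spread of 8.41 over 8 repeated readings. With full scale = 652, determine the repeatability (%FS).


Repeatability = (spread / full scale) * 100%.
R = (8.41 / 652) * 100
R = 1.29 %FS

1.29 %FS


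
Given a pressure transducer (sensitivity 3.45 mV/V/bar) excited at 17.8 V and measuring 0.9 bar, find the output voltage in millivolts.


Output = sensitivity * Vex * P.
Vout = 3.45 * 17.8 * 0.9
Vout = 61.41 * 0.9
Vout = 55.27 mV

55.27 mV


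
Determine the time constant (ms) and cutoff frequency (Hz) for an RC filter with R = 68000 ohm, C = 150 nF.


Time constant: tau = R * C.
tau = 68000 * 1.50e-07 = 0.0102 s
tau = 10.2 ms
Cutoff frequency: fc = 1 / (2*pi*R*C).
fc = 1 / (2*pi*0.0102) = 15.6 Hz

tau = 10.2 ms, fc = 15.6 Hz


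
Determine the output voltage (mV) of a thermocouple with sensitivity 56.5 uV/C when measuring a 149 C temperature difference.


The thermocouple output V = sensitivity * dT.
V = 56.5 uV/C * 149 C
V = 8418.5 uV
V = 8.418 mV

8.418 mV


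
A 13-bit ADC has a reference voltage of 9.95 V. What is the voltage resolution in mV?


The resolution (LSB) of an ADC is Vref / 2^n.
LSB = 9.95 / 2^13
LSB = 9.95 / 8192
LSB = 0.0012146 V = 1.21459961 mV

1.21459961 mV


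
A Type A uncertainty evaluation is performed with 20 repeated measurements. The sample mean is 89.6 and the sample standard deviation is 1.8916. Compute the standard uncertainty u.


The standard uncertainty for Type A evaluation is u = s / sqrt(n).
u = 1.8916 / sqrt(20)
u = 1.8916 / 4.4721
u = 0.423

0.423


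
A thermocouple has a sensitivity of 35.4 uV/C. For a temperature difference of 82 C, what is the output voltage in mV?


The thermocouple output V = sensitivity * dT.
V = 35.4 uV/C * 82 C
V = 2902.8 uV
V = 2.903 mV

2.903 mV


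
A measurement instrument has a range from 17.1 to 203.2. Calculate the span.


Span = upper range - lower range.
Span = 203.2 - (17.1)
Span = 186.1

186.1


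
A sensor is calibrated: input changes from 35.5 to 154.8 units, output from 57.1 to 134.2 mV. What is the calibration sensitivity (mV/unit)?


Sensitivity = (y2 - y1) / (x2 - x1).
S = (134.2 - 57.1) / (154.8 - 35.5)
S = 77.1 / 119.3
S = 0.6463 mV/unit

0.6463 mV/unit


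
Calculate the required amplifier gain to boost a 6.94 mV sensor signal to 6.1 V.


Gain = Vout / Vin (converting to same units).
G = 6.1 V / 6.94 mV
G = 6100.0 mV / 6.94 mV
G = 878.96

878.96


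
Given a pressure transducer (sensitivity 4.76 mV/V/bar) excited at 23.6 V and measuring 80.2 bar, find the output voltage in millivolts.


Output = sensitivity * Vex * P.
Vout = 4.76 * 23.6 * 80.2
Vout = 112.336 * 80.2
Vout = 9009.35 mV

9009.35 mV


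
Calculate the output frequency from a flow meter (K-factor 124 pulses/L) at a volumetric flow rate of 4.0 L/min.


Frequency = K * Q / 60 (converting L/min to L/s).
f = 124 * 4.0 / 60
f = 496.0 / 60
f = 8.27 Hz

8.27 Hz


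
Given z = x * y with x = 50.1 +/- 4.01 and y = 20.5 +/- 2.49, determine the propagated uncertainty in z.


For a product z = x*y, the relative uncertainty is:
uz/z = sqrt((ux/x)^2 + (uy/y)^2)
Relative uncertainties: ux/x = 4.01/50.1 = 0.08004
uy/y = 2.49/20.5 = 0.121463
z = 50.1 * 20.5 = 1027.0
uz = 1027.0 * sqrt(0.08004^2 + 0.121463^2) = 149.399

149.399


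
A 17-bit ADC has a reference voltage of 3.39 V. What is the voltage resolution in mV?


The resolution (LSB) of an ADC is Vref / 2^n.
LSB = 3.39 / 2^17
LSB = 3.39 / 131072
LSB = 2.586e-05 V = 0.02586365 mV

0.02586365 mV


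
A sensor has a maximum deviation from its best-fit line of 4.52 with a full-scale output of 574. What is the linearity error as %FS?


Linearity error = (max deviation / full scale) * 100%.
Linearity = (4.52 / 574) * 100
Linearity = 0.787 %FS

0.787 %FS


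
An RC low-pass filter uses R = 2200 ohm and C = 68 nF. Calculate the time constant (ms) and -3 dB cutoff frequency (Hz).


Time constant: tau = R * C.
tau = 2200 * 6.80e-08 = 0.0001496 s
tau = 0.1496 ms
Cutoff frequency: fc = 1 / (2*pi*R*C).
fc = 1 / (2*pi*0.0001496) = 1063.87 Hz

tau = 0.1496 ms, fc = 1063.87 Hz


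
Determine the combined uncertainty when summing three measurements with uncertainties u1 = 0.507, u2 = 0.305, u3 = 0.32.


For a sum of independent quantities, uc = sqrt(u1^2 + u2^2 + u3^2).
uc = sqrt(0.507^2 + 0.305^2 + 0.32^2)
uc = sqrt(0.257049 + 0.093025 + 0.1024)
uc = 0.6727

0.6727


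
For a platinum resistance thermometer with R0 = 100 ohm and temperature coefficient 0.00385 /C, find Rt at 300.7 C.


The RTD equation: Rt = R0 * (1 + alpha * T).
Rt = 100 * (1 + 0.00385 * 300.7)
Rt = 100 * (1 + 1.157695)
Rt = 100 * 2.157695
Rt = 215.769 ohm

215.769 ohm


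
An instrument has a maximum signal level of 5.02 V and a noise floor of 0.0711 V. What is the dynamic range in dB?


Dynamic range = 20 * log10(Vmax / Vnoise).
DR = 20 * log10(5.02 / 0.0711)
DR = 20 * log10(70.6)
DR = 36.98 dB

36.98 dB


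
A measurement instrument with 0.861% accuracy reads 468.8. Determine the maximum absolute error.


Absolute error = (accuracy% / 100) * reading.
Error = (0.861 / 100) * 468.8
Error = 0.00861 * 468.8
Error = 4.0364

4.0364


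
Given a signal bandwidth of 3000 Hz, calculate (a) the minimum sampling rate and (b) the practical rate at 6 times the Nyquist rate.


By Nyquist theorem, fs_min = 2 * fmax.
fs_min = 2 * 3000 = 6000 Hz
Practical rate = 6 * fs_min = 6 * 6000 = 36000 Hz

fs_min = 6000 Hz, fs_practical = 36000 Hz


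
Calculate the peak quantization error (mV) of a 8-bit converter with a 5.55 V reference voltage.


The maximum quantization error is +/- LSB/2.
LSB = Vref / 2^n = 5.55 / 256 = 0.02167969 V
Max error = LSB / 2 = 0.02167969 / 2 = 0.01083984 V
Max error = 10.8398 mV

10.8398 mV


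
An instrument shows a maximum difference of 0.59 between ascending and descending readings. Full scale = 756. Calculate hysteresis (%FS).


Hysteresis = (max difference / full scale) * 100%.
H = (0.59 / 756) * 100
H = 0.078 %FS

0.078 %FS


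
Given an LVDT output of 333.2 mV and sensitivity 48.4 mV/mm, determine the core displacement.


Displacement = Vout / sensitivity.
d = 333.2 / 48.4
d = 6.884 mm

6.884 mm


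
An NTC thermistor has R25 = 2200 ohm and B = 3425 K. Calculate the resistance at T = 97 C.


NTC thermistor equation: Rt = R25 * exp(B * (1/T - 1/T25)).
T in Kelvin: 370.15 K, T25 = 298.15 K
1/T - 1/T25 = 1/370.15 - 1/298.15 = -0.00065241
B * (1/T - 1/T25) = 3425 * -0.00065241 = -2.2345
Rt = 2200 * exp(-2.2345) = 235.5 ohm

235.5 ohm


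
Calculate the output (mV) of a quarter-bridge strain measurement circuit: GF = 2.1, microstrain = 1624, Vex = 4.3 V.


Quarter bridge output: Vout = (GF * epsilon * Vex) / 4.
Vout = (2.1 * 1624e-6 * 4.3) / 4
Vout = 0.01466472 / 4 V
Vout = 0.00366618 V = 3.6662 mV

3.6662 mV


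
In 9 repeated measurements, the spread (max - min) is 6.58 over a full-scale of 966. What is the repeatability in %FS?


Repeatability = (spread / full scale) * 100%.
R = (6.58 / 966) * 100
R = 0.681 %FS

0.681 %FS


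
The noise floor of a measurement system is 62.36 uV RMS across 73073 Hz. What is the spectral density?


Noise spectral density = Vrms / sqrt(BW).
NSD = 62.36 / sqrt(73073)
NSD = 62.36 / 270.3202
NSD = 0.2307 uV/sqrt(Hz)

0.2307 uV/sqrt(Hz)


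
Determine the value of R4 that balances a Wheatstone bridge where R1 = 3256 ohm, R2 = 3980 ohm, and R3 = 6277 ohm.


At balance: R1*R4 = R2*R3, so R4 = R2*R3/R1.
R4 = 3980 * 6277 / 3256
R4 = 24982460 / 3256
R4 = 7672.75 ohm

7672.75 ohm


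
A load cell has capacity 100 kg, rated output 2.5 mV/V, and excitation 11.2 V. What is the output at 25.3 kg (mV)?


Vout = rated_output * Vex * (load / capacity).
Vout = 2.5 * 11.2 * (25.3 / 100)
Vout = 2.5 * 11.2 * 0.253
Vout = 7.084 mV

7.084 mV


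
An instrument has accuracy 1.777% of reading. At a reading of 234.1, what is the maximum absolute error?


Absolute error = (accuracy% / 100) * reading.
Error = (1.777 / 100) * 234.1
Error = 0.01777 * 234.1
Error = 4.16

4.16
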